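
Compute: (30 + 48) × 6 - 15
Parentheses first: 30 + 48 = 78
Multiply: 78 × 6 = 468
Subtract: 468 - 15 = 453
453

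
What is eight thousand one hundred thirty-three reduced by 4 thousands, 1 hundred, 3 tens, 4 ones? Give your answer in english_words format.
Convert eight thousand one hundred thirty-three (English words) → 8×1000 + 1×100 + 33 = 8133 (decimal)
Convert 4 thousands, 1 hundred, 3 tens, 4 ones (place-value notation) → 4×1000 + 1×100 + 3×10 + 4 = 4134 (decimal)
Compute 8133 - 4134 = 3999
Convert 3999 (decimal) → 3999 = 3×1000 + 9×100 + 99 → three thousand nine hundred ninety-nine (English words)
three thousand nine hundred ninety-nine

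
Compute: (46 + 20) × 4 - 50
Parentheses first: 46 + 20 = 66
Multiply: 66 × 4 = 264
Subtract: 264 - 50 = 214
214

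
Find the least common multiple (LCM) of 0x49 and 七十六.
Convert 0x49 (hexadecimal) → 4×16 + 9 = 73 (decimal)
Convert 七十六 (Chinese numeral) → 7×10 + 6 = 76 (decimal)
Compute lcm(73, 76) = 5548
5548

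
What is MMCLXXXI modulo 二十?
Convert MMCLXXXI (Roman numeral) → 1000 + 1000 + 100 + 50 + 10 + 10 + 10 + 1 = 2181 (decimal)
Convert 二十 (Chinese numeral) → 2×10 = 20 (decimal)
Compute 2181 mod 20 = 1
1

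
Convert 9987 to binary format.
Convert 9987 (decimal) → 9987 = 8192 + 1024 + 512 + 256 + 2 + 1 → 0b10011100000011 (binary)
0b10011100000011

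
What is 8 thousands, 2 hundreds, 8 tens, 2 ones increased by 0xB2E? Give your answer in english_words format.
Convert 8 thousands, 2 hundreds, 8 tens, 2 ones (place-value notation) → 8×1000 + 2×100 + 8×10 + 2 = 8282 (decimal)
Convert 0xB2E (hexadecimal) → 11×256 + 2×16 + 14 = 2862 (decimal)
Compute 8282 + 2862 = 11144
Convert 11144 (decimal) → 11144 = 11×1000 + 1×100 + 44 → eleven thousand one hundred forty-four (English words)
eleven thousand one hundred forty-four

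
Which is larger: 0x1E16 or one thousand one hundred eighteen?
Convert 0x1E16 (hexadecimal) → 1×4096 + 14×256 + 1×16 + 6 = 7702 (decimal)
Convert one thousand one hundred eighteen (English words) → 1×1000 + 1×100 + 18 = 1118 (decimal)
Compare 7702 vs 1118: larger = 7702
7702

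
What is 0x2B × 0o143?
Convert 0x2B (hexadecimal) → 2×16 + 11 = 43 (decimal)
Convert 0o143 (octal) → 1×64 + 4×8 + 3 = 99 (decimal)
Compute 43 × 99 = 4257
4257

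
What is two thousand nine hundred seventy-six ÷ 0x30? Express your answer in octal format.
Convert two thousand nine hundred seventy-six (English words) → 2×1000 + 9×100 + 76 = 2976 (decimal)
Convert 0x30 (hexadecimal) → 3×16 = 48 (decimal)
Compute 2976 ÷ 48 = 62
Convert 62 (decimal) → 62 = 7×8 + 6 → 0o76 (octal)
0o76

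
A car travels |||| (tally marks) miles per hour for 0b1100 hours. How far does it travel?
Convert |||| (tally marks) → 4 (decimal)
Convert 0b1100 (binary) → 8 + 4 = 12 (decimal)
Compute 4 × 12 = 48
48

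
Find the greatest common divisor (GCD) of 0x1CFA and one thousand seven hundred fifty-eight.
Convert 0x1CFA (hexadecimal) → 1×4096 + 12×256 + 15×16 + 10 = 7418 (decimal)
Convert one thousand seven hundred fifty-eight (English words) → 1×1000 + 7×100 + 58 = 1758 (decimal)
Compute gcd(7418, 1758) = 2
2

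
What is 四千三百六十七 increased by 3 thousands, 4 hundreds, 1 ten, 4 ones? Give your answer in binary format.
Convert 四千三百六十七 (Chinese numeral) → 4×1000 + 3×100 + 6×10 + 7 = 4367 (decimal)
Convert 3 thousands, 4 hundreds, 1 ten, 4 ones (place-value notation) → 3×1000 + 4×100 + 1×10 + 4 = 3414 (decimal)
Compute 4367 + 3414 = 7781
Convert 7781 (decimal) → 7781 = 4096 + 2048 + 1024 + 512 + 64 + 32 + 4 + 1 → 0b1111001100101 (binary)
0b1111001100101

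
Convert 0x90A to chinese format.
Convert 0x90A (hexadecimal) → 9×256 + 10 = 2314 (decimal)
Convert 2314 (decimal) → 2314 = 2×1000 + 3×100 + 1×10 + 4 → 二千三百一十四 (Chinese numeral)
二千三百一十四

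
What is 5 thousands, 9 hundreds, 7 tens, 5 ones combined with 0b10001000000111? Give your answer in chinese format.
Convert 5 thousands, 9 hundreds, 7 tens, 5 ones (place-value notation) → 5×1000 + 9×100 + 7×10 + 5 = 5975 (decimal)
Convert 0b10001000000111 (binary) → 8192 + 512 + 4 + 2 + 1 = 8711 (decimal)
Compute 5975 + 8711 = 14686
Convert 14686 (decimal) → 14686 = 1×10000 + 4×1000 + 6×100 + 8×10 + 6 → 一万四千六百八十六 (Chinese numeral)
一万四千六百八十六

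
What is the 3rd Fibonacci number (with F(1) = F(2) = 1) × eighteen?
Convert the 3rd Fibonacci number (with F(1) = F(2) = 1) (Fibonacci index) → 1, 1, 2 → 2 (decimal)
Convert eighteen (English words) → 18 (decimal)
Compute 2 × 18 = 36
36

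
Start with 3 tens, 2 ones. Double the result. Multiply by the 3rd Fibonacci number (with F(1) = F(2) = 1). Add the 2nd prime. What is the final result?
Convert 3 tens, 2 ones (place-value notation) → 3×10 + 2 = 32 (decimal)
Start: 32
32 × 2 = 64
Convert the 3rd Fibonacci number (with F(1) = F(2) = 1) (Fibonacci index) → 1, 1, 2 → 2 (decimal)
64 × 2 = 128
Convert the 2nd prime (prime index) → 3 (decimal)
128 + 3 = 131
131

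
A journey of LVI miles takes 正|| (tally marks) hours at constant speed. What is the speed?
Convert LVI (Roman numeral) → 50 + 5 + 1 = 56 (decimal)
Convert 正|| (tally marks) → 5 + 2 = 7 (decimal)
Compute 56 ÷ 7 = 8
8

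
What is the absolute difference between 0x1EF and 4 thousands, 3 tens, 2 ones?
Convert 0x1EF (hexadecimal) → 1×256 + 14×16 + 15 = 495 (decimal)
Convert 4 thousands, 3 tens, 2 ones (place-value notation) → 4×1000 + 3×10 + 2 = 4032 (decimal)
Compute |495 - 4032| = 3537
3537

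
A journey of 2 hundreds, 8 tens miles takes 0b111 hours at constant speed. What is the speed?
Convert 2 hundreds, 8 tens (place-value notation) → 2×100 + 8×10 = 280 (decimal)
Convert 0b111 (binary) → 4 + 2 + 1 = 7 (decimal)
Compute 280 ÷ 7 = 40
40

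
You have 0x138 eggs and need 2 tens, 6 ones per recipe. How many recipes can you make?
Convert 0x138 (hexadecimal) → 1×256 + 3×16 + 8 = 312 (decimal)
Convert 2 tens, 6 ones (place-value notation) → 2×10 + 6 = 26 (decimal)
Compute 312 ÷ 26 = 12
12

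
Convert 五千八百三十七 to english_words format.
Convert 五千八百三十七 (Chinese numeral) → 5×1000 + 8×100 + 3×10 + 7 = 5837 (decimal)
Convert 5837 (decimal) → 5837 = 5×1000 + 8×100 + 37 → five thousand eight hundred thirty-seven (English words)
five thousand eight hundred thirty-seven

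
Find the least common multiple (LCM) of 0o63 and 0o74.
Convert 0o63 (octal) → 6×8 + 3 = 51 (decimal)
Convert 0o74 (octal) → 7×8 + 4 = 60 (decimal)
Compute lcm(51, 60) = 1020
1020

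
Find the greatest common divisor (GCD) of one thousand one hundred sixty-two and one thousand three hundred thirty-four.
Convert one thousand one hundred sixty-two (English words) → 1×1000 + 1×100 + 62 = 1162 (decimal)
Convert one thousand three hundred thirty-four (English words) → 1×1000 + 3×100 + 34 = 1334 (decimal)
Compute gcd(1162, 1334) = 2
2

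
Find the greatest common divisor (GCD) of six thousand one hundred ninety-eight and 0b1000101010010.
Convert six thousand one hundred ninety-eight (English words) → 6×1000 + 1×100 + 98 = 6198 (decimal)
Convert 0b1000101010010 (binary) → 4096 + 256 + 64 + 16 + 2 = 4434 (decimal)
Compute gcd(6198, 4434) = 6
6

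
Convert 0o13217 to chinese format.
Convert 0o13217 (octal) → 1×4096 + 3×512 + 2×64 + 1×8 + 7 = 5775 (decimal)
Convert 5775 (decimal) → 5775 = 5×1000 + 7×100 + 7×10 + 5 → 五千七百七十五 (Chinese numeral)
五千七百七十五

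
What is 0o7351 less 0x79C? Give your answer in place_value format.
Convert 0o7351 (octal) → 7×512 + 3×64 + 5×8 + 1 = 3817 (decimal)
Convert 0x79C (hexadecimal) → 7×256 + 9×16 + 12 = 1948 (decimal)
Compute 3817 - 1948 = 1869
Convert 1869 (decimal) → 1869 = 1×1000 + 8×100 + 6×10 + 9 → 1 thousand, 8 hundreds, 6 tens, 9 ones (place-value notation)
1 thousand, 8 hundreds, 6 tens, 9 ones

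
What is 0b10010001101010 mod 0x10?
Convert 0b10010001101010 (binary) → 8192 + 1024 + 64 + 32 + 8 + 2 = 9322 (decimal)
Convert 0x10 (hexadecimal) → 1×16 = 16 (decimal)
Compute 9322 mod 16 = 10
10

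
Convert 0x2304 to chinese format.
Convert 0x2304 (hexadecimal) → 2×4096 + 3×256 + 4 = 8964 (decimal)
Convert 8964 (decimal) → 8964 = 8×1000 + 9×100 + 6×10 + 4 → 八千九百六十四 (Chinese numeral)
八千九百六十四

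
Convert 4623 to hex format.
Convert 4623 (decimal) → 4623 = 1×4096 + 2×256 + 15 → 0x120F (hexadecimal)
0x120F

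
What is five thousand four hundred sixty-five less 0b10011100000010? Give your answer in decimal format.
Convert five thousand four hundred sixty-five (English words) → 5×1000 + 4×100 + 65 = 5465 (decimal)
Convert 0b10011100000010 (binary) → 8192 + 1024 + 512 + 256 + 2 = 9986 (decimal)
Compute 5465 - 9986 = -4521
-4521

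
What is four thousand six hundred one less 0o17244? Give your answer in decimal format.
Convert four thousand six hundred one (English words) → 4×1000 + 6×100 + 1 = 4601 (decimal)
Convert 0o17244 (octal) → 1×4096 + 7×512 + 2×64 + 4×8 + 4 = 7844 (decimal)
Compute 4601 - 7844 = -3243
-3243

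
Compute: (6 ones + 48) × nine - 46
Convert 6 ones (place-value notation) → 6 (decimal)
Convert nine (English words) → 9 (decimal)
Expression in decimal: (6 + 48) × 9 - 46
Parentheses first: 6 + 48 = 54
Multiply: 54 × 9 = 486
Subtract: 486 - 46 = 440
440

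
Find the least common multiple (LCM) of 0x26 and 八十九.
Convert 0x26 (hexadecimal) → 2×16 + 6 = 38 (decimal)
Convert 八十九 (Chinese numeral) → 8×10 + 9 = 89 (decimal)
Compute lcm(38, 89) = 3382
3382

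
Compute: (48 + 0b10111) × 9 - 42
Convert 0b10111 (binary) → 16 + 4 + 2 + 1 = 23 (decimal)
Expression in decimal: (48 + 23) × 9 - 42
Parentheses first: 48 + 23 = 71
Multiply: 71 × 9 = 639
Subtract: 639 - 42 = 597
597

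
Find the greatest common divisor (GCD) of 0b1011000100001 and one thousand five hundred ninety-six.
Convert 0b1011000100001 (binary) → 4096 + 1024 + 512 + 32 + 1 = 5665 (decimal)
Convert one thousand five hundred ninety-six (English words) → 1×1000 + 5×100 + 96 = 1596 (decimal)
Compute gcd(5665, 1596) = 1
1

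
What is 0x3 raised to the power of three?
Convert 0x3 (hexadecimal) → 3 (decimal)
Convert three (English words) → 3 (decimal)
Compute 3 ^ 3 = 27
27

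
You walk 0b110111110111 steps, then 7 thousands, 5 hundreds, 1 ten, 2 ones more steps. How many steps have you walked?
Convert 0b110111110111 (binary) → 2048 + 1024 + 256 + 128 + 64 + 32 + 16 + 4 + 2 + 1 = 3575 (decimal)
Convert 7 thousands, 5 hundreds, 1 ten, 2 ones (place-value notation) → 7×1000 + 5×100 + 1×10 + 2 = 7512 (decimal)
Compute 3575 + 7512 = 11087
11087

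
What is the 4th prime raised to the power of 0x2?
Convert the 4th prime (prime index) → 7 (decimal)
Convert 0x2 (hexadecimal) → 2 (decimal)
Compute 7 ^ 2 = 49
49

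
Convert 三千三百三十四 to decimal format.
Convert 三千三百三十四 (Chinese numeral) → 3×1000 + 3×100 + 3×10 + 4 = 3334 (decimal)
3334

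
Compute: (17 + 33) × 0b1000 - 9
Convert 0b1000 (binary) → 8 (decimal)
Expression in decimal: (17 + 33) × 8 - 9
Parentheses first: 17 + 33 = 50
Multiply: 50 × 8 = 400
Subtract: 400 - 9 = 391
391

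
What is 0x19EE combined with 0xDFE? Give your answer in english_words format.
Convert 0x19EE (hexadecimal) → 1×4096 + 9×256 + 14×16 + 14 = 6638 (decimal)
Convert 0xDFE (hexadecimal) → 13×256 + 15×16 + 14 = 3582 (decimal)
Compute 6638 + 3582 = 10220
Convert 10220 (decimal) → 10220 = 10×1000 + 2×100 + 20 → ten thousand two hundred twenty (English words)
ten thousand two hundred twenty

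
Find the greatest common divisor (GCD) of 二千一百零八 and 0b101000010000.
Convert 二千一百零八 (Chinese numeral) → 2×1000 + 1×100 + 8 = 2108 (decimal)
Convert 0b101000010000 (binary) → 2048 + 512 + 16 = 2576 (decimal)
Compute gcd(2108, 2576) = 4
4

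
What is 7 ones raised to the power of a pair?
Convert 7 ones (place-value notation) → 7 (decimal)
Convert a pair (colloquial) → 2 (decimal)
Compute 7 ^ 2 = 49
49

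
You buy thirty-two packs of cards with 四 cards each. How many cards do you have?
Convert 四 (Chinese numeral) → 4 (decimal)
Convert thirty-two (English words) → 32 (decimal)
Compute 4 × 32 = 128
128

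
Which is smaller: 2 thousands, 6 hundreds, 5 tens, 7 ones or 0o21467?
Convert 2 thousands, 6 hundreds, 5 tens, 7 ones (place-value notation) → 2×1000 + 6×100 + 5×10 + 7 = 2657 (decimal)
Convert 0o21467 (octal) → 2×4096 + 1×512 + 4×64 + 6×8 + 7 = 9015 (decimal)
Compare 2657 vs 9015: smaller = 2657
2657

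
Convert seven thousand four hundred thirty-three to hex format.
Convert seven thousand four hundred thirty-three (English words) → 7×1000 + 4×100 + 33 = 7433 (decimal)
Convert 7433 (decimal) → 7433 = 1×4096 + 13×256 + 9 → 0x1D09 (hexadecimal)
0x1D09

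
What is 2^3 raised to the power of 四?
Convert 2^3 (power) → 8 (decimal)
Convert 四 (Chinese numeral) → 4 (decimal)
Compute 8 ^ 4 = 4096
4096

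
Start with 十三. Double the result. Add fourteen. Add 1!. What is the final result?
Convert 十三 (Chinese numeral) → 1×10 + 3 = 13 (decimal)
Start: 13
13 × 2 = 26
Convert fourteen (English words) → 14 (decimal)
26 + 14 = 40
Convert 1! (factorial) → 1 (decimal)
40 + 1 = 41
41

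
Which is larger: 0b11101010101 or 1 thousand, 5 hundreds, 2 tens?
Convert 0b11101010101 (binary) → 1024 + 512 + 256 + 64 + 16 + 4 + 1 = 1877 (decimal)
Convert 1 thousand, 5 hundreds, 2 tens (place-value notation) → 1×1000 + 5×100 + 2×10 = 1520 (decimal)
Compare 1877 vs 1520: larger = 1877
1877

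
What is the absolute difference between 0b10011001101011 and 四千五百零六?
Convert 0b10011001101011 (binary) → 8192 + 1024 + 512 + 64 + 32 + 8 + 2 + 1 = 9835 (decimal)
Convert 四千五百零六 (Chinese numeral) → 4×1000 + 5×100 + 6 = 4506 (decimal)
Compute |9835 - 4506| = 5329
5329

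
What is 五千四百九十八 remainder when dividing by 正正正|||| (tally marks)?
Convert 五千四百九十八 (Chinese numeral) → 5×1000 + 4×100 + 9×10 + 8 = 5498 (decimal)
Convert 正正正|||| (tally marks) → 5 + 5 + 5 + 4 = 19 (decimal)
Compute 5498 mod 19 = 7
7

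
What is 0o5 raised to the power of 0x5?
Convert 0o5 (octal) → 5 (decimal)
Convert 0x5 (hexadecimal) → 5 (decimal)
Compute 5 ^ 5 = 3125
3125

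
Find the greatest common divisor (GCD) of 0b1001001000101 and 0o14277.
Convert 0b1001001000101 (binary) → 4096 + 512 + 64 + 4 + 1 = 4677 (decimal)
Convert 0o14277 (octal) → 1×4096 + 4×512 + 2×64 + 7×8 + 7 = 6335 (decimal)
Compute gcd(4677, 6335) = 1
1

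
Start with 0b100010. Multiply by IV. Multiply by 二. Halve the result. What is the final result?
Convert 0b100010 (binary) → 32 + 2 = 34 (decimal)
Start: 34
Convert IV (Roman numeral) → 4 (decimal)
34 × 4 = 136
Convert 二 (Chinese numeral) → 2 (decimal)
136 × 2 = 272
272 ÷ 2 = 136
136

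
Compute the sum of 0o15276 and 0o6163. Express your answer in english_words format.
Convert 0o15276 (octal) → 1×4096 + 5×512 + 2×64 + 7×8 + 6 = 6846 (decimal)
Convert 0o6163 (octal) → 6×512 + 1×64 + 6×8 + 3 = 3187 (decimal)
Compute 6846 + 3187 = 10033
Convert 10033 (decimal) → 10033 = 10×1000 + 33 → ten thousand thirty-three (English words)
ten thousand thirty-three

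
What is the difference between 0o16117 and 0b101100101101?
Convert 0o16117 (octal) → 1×4096 + 6×512 + 1×64 + 1×8 + 7 = 7247 (decimal)
Convert 0b101100101101 (binary) → 2048 + 512 + 256 + 32 + 8 + 4 + 1 = 2861 (decimal)
Difference: |7247 - 2861| = 4386
4386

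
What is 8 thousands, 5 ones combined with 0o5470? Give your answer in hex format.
Convert 8 thousands, 5 ones (place-value notation) → 8×1000 + 5 = 8005 (decimal)
Convert 0o5470 (octal) → 5×512 + 4×64 + 7×8 = 2872 (decimal)
Compute 8005 + 2872 = 10877
Convert 10877 (decimal) → 10877 = 2×4096 + 10×256 + 7×16 + 13 → 0x2A7D (hexadecimal)
0x2A7D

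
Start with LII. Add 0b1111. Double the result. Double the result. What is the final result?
Convert LII (Roman numeral) → 50 + 1 + 1 = 52 (decimal)
Start: 52
Convert 0b1111 (binary) → 8 + 4 + 2 + 1 = 15 (decimal)
52 + 15 = 67
67 × 2 = 134
134 × 2 = 268
268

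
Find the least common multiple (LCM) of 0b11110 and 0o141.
Convert 0b11110 (binary) → 16 + 8 + 4 + 2 = 30 (decimal)
Convert 0o141 (octal) → 1×64 + 4×8 + 1 = 97 (decimal)
Compute lcm(30, 97) = 2910
2910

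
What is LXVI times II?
Convert LXVI (Roman numeral) → 50 + 10 + 5 + 1 = 66 (decimal)
Convert II (Roman numeral) → 1 + 1 = 2 (decimal)
Compute 66 × 2 = 132
132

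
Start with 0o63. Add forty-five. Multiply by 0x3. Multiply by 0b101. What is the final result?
Convert 0o63 (octal) → 6×8 + 3 = 51 (decimal)
Start: 51
Convert forty-five (English words) → 45 (decimal)
51 + 45 = 96
Convert 0x3 (hexadecimal) → 3 (decimal)
96 × 3 = 288
Convert 0b101 (binary) → 4 + 1 = 5 (decimal)
288 × 5 = 1440
1440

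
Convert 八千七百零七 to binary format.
Convert 八千七百零七 (Chinese numeral) → 8×1000 + 7×100 + 7 = 8707 (decimal)
Convert 8707 (decimal) → 8707 = 8192 + 512 + 2 + 1 → 0b10001000000011 (binary)
0b10001000000011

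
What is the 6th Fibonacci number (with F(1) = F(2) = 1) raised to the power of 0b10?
Convert the 6th Fibonacci number (with F(1) = F(2) = 1) (Fibonacci index) → 1, 1, 2, 3, 5, 8 → 8 (decimal)
Convert 0b10 (binary) → 2 (decimal)
Compute 8 ^ 2 = 64
64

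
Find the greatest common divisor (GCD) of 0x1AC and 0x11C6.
Convert 0x1AC (hexadecimal) → 1×256 + 10×16 + 12 = 428 (decimal)
Convert 0x11C6 (hexadecimal) → 1×4096 + 1×256 + 12×16 + 6 = 4550 (decimal)
Compute gcd(428, 4550) = 2
2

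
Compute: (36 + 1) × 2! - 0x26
Convert 2! (factorial) → 2 (decimal)
Convert 0x26 (hexadecimal) → 2×16 + 6 = 38 (decimal)
Expression in decimal: (36 + 1) × 2 - 38
Parentheses first: 36 + 1 = 37
Multiply: 37 × 2 = 74
Subtract: 74 - 38 = 36
36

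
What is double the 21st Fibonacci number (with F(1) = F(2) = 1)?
The 21st Fibonacci number (with F(1) = F(2) = 1) = 10946
Compute 10946 × 2 = 21892
21892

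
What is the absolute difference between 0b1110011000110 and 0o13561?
Convert 0b1110011000110 (binary) → 4096 + 2048 + 1024 + 128 + 64 + 4 + 2 = 7366 (decimal)
Convert 0o13561 (octal) → 1×4096 + 3×512 + 5×64 + 6×8 + 1 = 6001 (decimal)
Compute |7366 - 6001| = 1365
1365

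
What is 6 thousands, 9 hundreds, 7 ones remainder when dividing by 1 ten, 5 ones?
Convert 6 thousands, 9 hundreds, 7 ones (place-value notation) → 6×1000 + 9×100 + 7 = 6907 (decimal)
Convert 1 ten, 5 ones (place-value notation) → 1×10 + 5 = 15 (decimal)
Compute 6907 mod 15 = 7
7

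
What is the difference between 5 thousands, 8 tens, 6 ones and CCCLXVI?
Convert 5 thousands, 8 tens, 6 ones (place-value notation) → 5×1000 + 8×10 + 6 = 5086 (decimal)
Convert CCCLXVI (Roman numeral) → 100 + 100 + 100 + 50 + 10 + 5 + 1 = 366 (decimal)
Difference: |5086 - 366| = 4720
4720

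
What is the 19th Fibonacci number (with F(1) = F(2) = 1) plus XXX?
The 19th Fibonacci number (with F(1) = F(2) = 1) = 4181
Convert XXX (Roman numeral) → 10 + 10 + 10 = 30 (decimal)
Compute 4181 + 30 = 4211
4211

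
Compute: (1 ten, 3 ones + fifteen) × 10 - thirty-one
Convert 1 ten, 3 ones (place-value notation) → 1×10 + 3 = 13 (decimal)
Convert fifteen (English words) → 15 (decimal)
Convert thirty-one (English words) → 31 (decimal)
Expression in decimal: (13 + 15) × 10 - 31
Parentheses first: 13 + 15 = 28
Multiply: 28 × 10 = 280
Subtract: 280 - 31 = 249
249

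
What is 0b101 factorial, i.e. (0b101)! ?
Convert 0b101 (binary) → 4 + 1 = 5 (decimal)
Compute 5! = 120
120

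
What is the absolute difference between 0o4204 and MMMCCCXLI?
Convert 0o4204 (octal) → 4×512 + 2×64 + 4 = 2180 (decimal)
Convert MMMCCCXLI (Roman numeral) → 1000 + 1000 + 1000 + 100 + 100 + 100 + 40 + 1 = 3341 (decimal)
Compute |2180 - 3341| = 1161
1161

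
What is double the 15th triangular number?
The 15th triangular number = 15×16/2 = 120
Compute 120 × 2 = 240
240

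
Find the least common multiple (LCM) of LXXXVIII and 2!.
Convert LXXXVIII (Roman numeral) → 50 + 10 + 10 + 10 + 5 + 1 + 1 + 1 = 88 (decimal)
Convert 2! (factorial) → 2 (decimal)
Compute lcm(88, 2) = 88
88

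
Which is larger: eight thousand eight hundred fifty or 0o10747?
Convert eight thousand eight hundred fifty (English words) → 8×1000 + 8×100 + 50 = 8850 (decimal)
Convert 0o10747 (octal) → 1×4096 + 7×64 + 4×8 + 7 = 4583 (decimal)
Compare 8850 vs 4583: larger = 8850
8850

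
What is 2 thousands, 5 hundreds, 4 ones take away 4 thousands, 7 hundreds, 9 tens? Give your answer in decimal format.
Convert 2 thousands, 5 hundreds, 4 ones (place-value notation) → 2×1000 + 5×100 + 4 = 2504 (decimal)
Convert 4 thousands, 7 hundreds, 9 tens (place-value notation) → 4×1000 + 7×100 + 9×10 = 4790 (decimal)
Compute 2504 - 4790 = -2286
-2286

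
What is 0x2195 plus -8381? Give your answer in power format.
Convert 0x2195 (hexadecimal) → 2×4096 + 1×256 + 9×16 + 5 = 8597 (decimal)
Compute 8597 + -8381 = 216
Convert 216 (decimal) → 6^3 (power)
6^3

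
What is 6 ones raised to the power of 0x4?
Convert 6 ones (place-value notation) → 6 (decimal)
Convert 0x4 (hexadecimal) → 4 (decimal)
Compute 6 ^ 4 = 1296
1296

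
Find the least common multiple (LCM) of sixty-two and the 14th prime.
Convert sixty-two (English words) → 62 (decimal)
Convert the 14th prime (prime index) → 43 (decimal)
Compute lcm(62, 43) = 2666
2666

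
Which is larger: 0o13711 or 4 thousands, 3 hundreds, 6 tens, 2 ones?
Convert 0o13711 (octal) → 1×4096 + 3×512 + 7×64 + 1×8 + 1 = 6089 (decimal)
Convert 4 thousands, 3 hundreds, 6 tens, 2 ones (place-value notation) → 4×1000 + 3×100 + 6×10 + 2 = 4362 (decimal)
Compare 6089 vs 4362: larger = 6089
6089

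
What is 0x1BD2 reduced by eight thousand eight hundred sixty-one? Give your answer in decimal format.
Convert 0x1BD2 (hexadecimal) → 1×4096 + 11×256 + 13×16 + 2 = 7122 (decimal)
Convert eight thousand eight hundred sixty-one (English words) → 8×1000 + 8×100 + 61 = 8861 (decimal)
Compute 7122 - 8861 = -1739
-1739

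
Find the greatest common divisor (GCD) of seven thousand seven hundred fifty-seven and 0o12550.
Convert seven thousand seven hundred fifty-seven (English words) → 7×1000 + 7×100 + 57 = 7757 (decimal)
Convert 0o12550 (octal) → 1×4096 + 2×512 + 5×64 + 5×8 = 5480 (decimal)
Compute gcd(7757, 5480) = 1
1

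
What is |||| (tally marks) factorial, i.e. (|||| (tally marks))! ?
Convert |||| (tally marks) → 4 (decimal)
Compute 4! = 24
24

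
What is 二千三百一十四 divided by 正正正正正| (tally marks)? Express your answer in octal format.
Convert 二千三百一十四 (Chinese numeral) → 2×1000 + 3×100 + 1×10 + 4 = 2314 (decimal)
Convert 正正正正正| (tally marks) → 5 + 5 + 5 + 5 + 5 + 1 = 26 (decimal)
Compute 2314 ÷ 26 = 89
Convert 89 (decimal) → 89 = 1×64 + 3×8 + 1 → 0o131 (octal)
0o131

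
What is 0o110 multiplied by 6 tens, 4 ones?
Convert 0o110 (octal) → 1×64 + 1×8 = 72 (decimal)
Convert 6 tens, 4 ones (place-value notation) → 6×10 + 4 = 64 (decimal)
Compute 72 × 64 = 4608
4608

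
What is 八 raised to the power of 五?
Convert 八 (Chinese numeral) → 8 (decimal)
Convert 五 (Chinese numeral) → 5 (decimal)
Compute 8 ^ 5 = 32768
32768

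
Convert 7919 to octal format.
Convert 7919 (decimal) → 7919 = 1×4096 + 7×512 + 3×64 + 5×8 + 7 → 0o17357 (octal)
0o17357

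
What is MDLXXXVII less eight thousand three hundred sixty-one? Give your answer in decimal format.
Convert MDLXXXVII (Roman numeral) → 1000 + 500 + 50 + 10 + 10 + 10 + 5 + 1 + 1 = 1587 (decimal)
Convert eight thousand three hundred sixty-one (English words) → 8×1000 + 3×100 + 61 = 8361 (decimal)
Compute 1587 - 8361 = -6774
-6774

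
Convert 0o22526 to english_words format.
Convert 0o22526 (octal) → 2×4096 + 2×512 + 5×64 + 2×8 + 6 = 9558 (decimal)
Convert 9558 (decimal) → 9558 = 9×1000 + 5×100 + 58 → nine thousand five hundred fifty-eight (English words)
nine thousand five hundred fifty-eight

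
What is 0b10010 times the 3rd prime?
Convert 0b10010 (binary) → 16 + 2 = 18 (decimal)
Convert the 3rd prime (prime index) → 5 (decimal)
Compute 18 × 5 = 90
90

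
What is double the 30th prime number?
The 30th prime number = 113
Compute 113 × 2 = 226
226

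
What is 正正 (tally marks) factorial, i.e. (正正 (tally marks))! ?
Convert 正正 (tally marks) → 5 + 5 = 10 (decimal)
Compute 10! = 3628800
3628800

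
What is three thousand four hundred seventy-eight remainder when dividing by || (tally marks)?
Convert three thousand four hundred seventy-eight (English words) → 3×1000 + 4×100 + 78 = 3478 (decimal)
Convert || (tally marks) → 2 (decimal)
Compute 3478 mod 2 = 0
0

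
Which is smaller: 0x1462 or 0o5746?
Convert 0x1462 (hexadecimal) → 1×4096 + 4×256 + 6×16 + 2 = 5218 (decimal)
Convert 0o5746 (octal) → 5×512 + 7×64 + 4×8 + 6 = 3046 (decimal)
Compare 5218 vs 3046: smaller = 3046
3046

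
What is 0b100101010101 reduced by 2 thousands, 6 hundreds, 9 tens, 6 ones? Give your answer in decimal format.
Convert 0b100101010101 (binary) → 2048 + 256 + 64 + 16 + 4 + 1 = 2389 (decimal)
Convert 2 thousands, 6 hundreds, 9 tens, 6 ones (place-value notation) → 2×1000 + 6×100 + 9×10 + 6 = 2696 (decimal)
Compute 2389 - 2696 = -307
-307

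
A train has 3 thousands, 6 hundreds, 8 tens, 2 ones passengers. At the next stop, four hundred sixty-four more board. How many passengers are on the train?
Convert 3 thousands, 6 hundreds, 8 tens, 2 ones (place-value notation) → 3×1000 + 6×100 + 8×10 + 2 = 3682 (decimal)
Convert four hundred sixty-four (English words) → 4×100 + 64 = 464 (decimal)
Compute 3682 + 464 = 4146
4146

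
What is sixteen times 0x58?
Convert sixteen (English words) → 16 (decimal)
Convert 0x58 (hexadecimal) → 5×16 + 8 = 88 (decimal)
Compute 16 × 88 = 1408
1408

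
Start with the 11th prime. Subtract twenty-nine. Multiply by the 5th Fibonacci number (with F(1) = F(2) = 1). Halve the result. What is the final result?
Convert the 11th prime (prime index) → 31 (decimal)
Start: 31
Convert twenty-nine (English words) → 29 (decimal)
31 - 29 = 2
Convert the 5th Fibonacci number (with F(1) = F(2) = 1) (Fibonacci index) → 1, 1, 2, 3, 5 → 5 (decimal)
2 × 5 = 10
10 ÷ 2 = 5
5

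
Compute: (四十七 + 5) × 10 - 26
Convert 四十七 (Chinese numeral) → 4×10 + 7 = 47 (decimal)
Expression in decimal: (47 + 5) × 10 - 26
Parentheses first: 47 + 5 = 52
Multiply: 52 × 10 = 520
Subtract: 520 - 26 = 494
494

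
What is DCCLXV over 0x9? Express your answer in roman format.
Convert DCCLXV (Roman numeral) → 500 + 100 + 100 + 50 + 10 + 5 = 765 (decimal)
Convert 0x9 (hexadecimal) → 9 (decimal)
Compute 765 ÷ 9 = 85
Convert 85 (decimal) → 85 = 50 + 10 + 10 + 10 + 5 → LXXXV (Roman numeral)
LXXXV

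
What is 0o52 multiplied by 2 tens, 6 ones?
Convert 0o52 (octal) → 5×8 + 2 = 42 (decimal)
Convert 2 tens, 6 ones (place-value notation) → 2×10 + 6 = 26 (decimal)
Compute 42 × 26 = 1092
1092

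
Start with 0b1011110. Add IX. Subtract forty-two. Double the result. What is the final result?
Convert 0b1011110 (binary) → 64 + 16 + 8 + 4 + 2 = 94 (decimal)
Start: 94
Convert IX (Roman numeral) → 9 (decimal)
94 + 9 = 103
Convert forty-two (English words) → 42 (decimal)
103 - 42 = 61
61 × 2 = 122
122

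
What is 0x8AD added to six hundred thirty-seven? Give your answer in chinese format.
Convert 0x8AD (hexadecimal) → 8×256 + 10×16 + 13 = 2221 (decimal)
Convert six hundred thirty-seven (English words) → 6×100 + 37 = 637 (decimal)
Compute 2221 + 637 = 2858
Convert 2858 (decimal) → 2858 = 2×1000 + 8×100 + 5×10 + 8 → 二千八百五十八 (Chinese numeral)
二千八百五十八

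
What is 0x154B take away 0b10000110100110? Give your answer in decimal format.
Convert 0x154B (hexadecimal) → 1×4096 + 5×256 + 4×16 + 11 = 5451 (decimal)
Convert 0b10000110100110 (binary) → 8192 + 256 + 128 + 32 + 4 + 2 = 8614 (decimal)
Compute 5451 - 8614 = -3163
-3163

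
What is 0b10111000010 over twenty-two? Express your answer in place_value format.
Convert 0b10111000010 (binary) → 1024 + 256 + 128 + 64 + 2 = 1474 (decimal)
Convert twenty-two (English words) → 22 (decimal)
Compute 1474 ÷ 22 = 67
Convert 67 (decimal) → 67 = 6×10 + 7 → 6 tens, 7 ones (place-value notation)
6 tens, 7 ones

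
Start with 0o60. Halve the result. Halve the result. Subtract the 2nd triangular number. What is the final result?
Convert 0o60 (octal) → 6×8 = 48 (decimal)
Start: 48
48 ÷ 2 = 24
24 ÷ 2 = 12
Convert the 2nd triangular number (triangular index) → 2×3/2 = 3 (decimal)
12 - 3 = 9
9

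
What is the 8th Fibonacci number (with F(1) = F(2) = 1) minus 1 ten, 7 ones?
The 8th Fibonacci number (with F(1) = F(2) = 1): 1, 1, 2, 3, 5, 8, 13, 21 → 21
Convert 1 ten, 7 ones (place-value notation) → 1×10 + 7 = 17 (decimal)
Compute 21 - 17 = 4
4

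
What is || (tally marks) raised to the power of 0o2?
Convert || (tally marks) → 2 (decimal)
Convert 0o2 (octal) → 2 (decimal)
Compute 2 ^ 2 = 4
4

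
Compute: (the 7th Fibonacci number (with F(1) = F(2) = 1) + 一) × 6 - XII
Convert the 7th Fibonacci number (with F(1) = F(2) = 1) (Fibonacci index) → 1, 1, 2, 3, 5, 8, 13 → 13 (decimal)
Convert 一 (Chinese numeral) → 1 (decimal)
Convert XII (Roman numeral) → 10 + 1 + 1 = 12 (decimal)
Expression in decimal: (13 + 1) × 6 - 12
Parentheses first: 13 + 1 = 14
Multiply: 14 × 6 = 84
Subtract: 84 - 12 = 72
72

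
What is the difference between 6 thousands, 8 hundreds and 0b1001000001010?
Convert 6 thousands, 8 hundreds (place-value notation) → 6×1000 + 8×100 = 6800 (decimal)
Convert 0b1001000001010 (binary) → 4096 + 512 + 8 + 2 = 4618 (decimal)
Difference: |6800 - 4618| = 2182
2182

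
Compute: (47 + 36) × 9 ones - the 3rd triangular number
Convert 9 ones (place-value notation) → 9 (decimal)
Convert the 3rd triangular number (triangular index) → 3×4/2 = 6 (decimal)
Expression in decimal: (47 + 36) × 9 - 6
Parentheses first: 47 + 36 = 83
Multiply: 83 × 9 = 747
Subtract: 747 - 6 = 741
741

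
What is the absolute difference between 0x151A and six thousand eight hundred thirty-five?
Convert 0x151A (hexadecimal) → 1×4096 + 5×256 + 1×16 + 10 = 5402 (decimal)
Convert six thousand eight hundred thirty-five (English words) → 6×1000 + 8×100 + 35 = 6835 (decimal)
Compute |5402 - 6835| = 1433
1433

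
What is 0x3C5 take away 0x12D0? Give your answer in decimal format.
Convert 0x3C5 (hexadecimal) → 3×256 + 12×16 + 5 = 965 (decimal)
Convert 0x12D0 (hexadecimal) → 1×4096 + 2×256 + 13×16 = 4816 (decimal)
Compute 965 - 4816 = -3851
-3851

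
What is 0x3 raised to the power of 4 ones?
Convert 0x3 (hexadecimal) → 3 (decimal)
Convert 4 ones (place-value notation) → 4 (decimal)
Compute 3 ^ 4 = 81
81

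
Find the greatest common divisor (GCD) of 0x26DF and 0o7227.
Convert 0x26DF (hexadecimal) → 2×4096 + 6×256 + 13×16 + 15 = 9951 (decimal)
Convert 0o7227 (octal) → 7×512 + 2×64 + 2×8 + 7 = 3735 (decimal)
Compute gcd(9951, 3735) = 3
3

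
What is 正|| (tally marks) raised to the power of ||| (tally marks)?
Convert 正|| (tally marks) → 5 + 2 = 7 (decimal)
Convert ||| (tally marks) → 3 (decimal)
Compute 7 ^ 3 = 343
343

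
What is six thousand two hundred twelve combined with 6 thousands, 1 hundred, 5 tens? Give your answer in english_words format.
Convert six thousand two hundred twelve (English words) → 6×1000 + 2×100 + 12 = 6212 (decimal)
Convert 6 thousands, 1 hundred, 5 tens (place-value notation) → 6×1000 + 1×100 + 5×10 = 6150 (decimal)
Compute 6212 + 6150 = 12362
Convert 12362 (decimal) → 12362 = 12×1000 + 3×100 + 62 → twelve thousand three hundred sixty-two (English words)
twelve thousand three hundred sixty-two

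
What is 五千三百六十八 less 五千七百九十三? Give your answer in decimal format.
Convert 五千三百六十八 (Chinese numeral) → 5×1000 + 3×100 + 6×10 + 8 = 5368 (decimal)
Convert 五千七百九十三 (Chinese numeral) → 5×1000 + 7×100 + 9×10 + 3 = 5793 (decimal)
Compute 5368 - 5793 = -425
-425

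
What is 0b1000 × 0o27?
Convert 0b1000 (binary) → 8 (decimal)
Convert 0o27 (octal) → 2×8 + 7 = 23 (decimal)
Compute 8 × 23 = 184
184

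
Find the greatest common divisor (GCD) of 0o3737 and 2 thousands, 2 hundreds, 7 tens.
Convert 0o3737 (octal) → 3×512 + 7×64 + 3×8 + 7 = 2015 (decimal)
Convert 2 thousands, 2 hundreds, 7 tens (place-value notation) → 2×1000 + 2×100 + 7×10 = 2270 (decimal)
Compute gcd(2015, 2270) = 5
5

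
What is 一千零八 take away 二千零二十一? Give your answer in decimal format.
Convert 一千零八 (Chinese numeral) → 1×1000 + 8 = 1008 (decimal)
Convert 二千零二十一 (Chinese numeral) → 2×1000 + 2×10 + 1 = 2021 (decimal)
Compute 1008 - 2021 = -1013
-1013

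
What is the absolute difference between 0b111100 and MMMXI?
Convert 0b111100 (binary) → 32 + 16 + 8 + 4 = 60 (decimal)
Convert MMMXI (Roman numeral) → 1000 + 1000 + 1000 + 10 + 1 = 3011 (decimal)
Compute |60 - 3011| = 2951
2951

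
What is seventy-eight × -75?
Convert seventy-eight (English words) → 78 (decimal)
Compute 78 × -75 = -5850
-5850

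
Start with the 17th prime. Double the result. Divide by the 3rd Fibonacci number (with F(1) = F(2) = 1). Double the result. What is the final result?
Convert the 17th prime (prime index) → 59 (decimal)
Start: 59
59 × 2 = 118
Convert the 3rd Fibonacci number (with F(1) = F(2) = 1) (Fibonacci index) → 1, 1, 2 → 2 (decimal)
118 ÷ 2 = 59
59 × 2 = 118
118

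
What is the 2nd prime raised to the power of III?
Convert the 2nd prime (prime index) → 3 (decimal)
Convert III (Roman numeral) → 1 + 1 + 1 = 3 (decimal)
Compute 3 ^ 3 = 27
27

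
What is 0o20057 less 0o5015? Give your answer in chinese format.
Convert 0o20057 (octal) → 2×4096 + 5×8 + 7 = 8239 (decimal)
Convert 0o5015 (octal) → 5×512 + 1×8 + 5 = 2573 (decimal)
Compute 8239 - 2573 = 5666
Convert 5666 (decimal) → 5666 = 5×1000 + 6×100 + 6×10 + 6 → 五千六百六十六 (Chinese numeral)
五千六百六十六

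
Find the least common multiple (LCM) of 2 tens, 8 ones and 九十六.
Convert 2 tens, 8 ones (place-value notation) → 2×10 + 8 = 28 (decimal)
Convert 九十六 (Chinese numeral) → 9×10 + 6 = 96 (decimal)
Compute lcm(28, 96) = 672
672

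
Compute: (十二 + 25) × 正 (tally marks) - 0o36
Convert 十二 (Chinese numeral) → 1×10 + 2 = 12 (decimal)
Convert 正 (tally marks) → 5 (decimal)
Convert 0o36 (octal) → 3×8 + 6 = 30 (decimal)
Expression in decimal: (12 + 25) × 5 - 30
Parentheses first: 12 + 25 = 37
Multiply: 37 × 5 = 185
Subtract: 185 - 30 = 155
155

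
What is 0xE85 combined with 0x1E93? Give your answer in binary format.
Convert 0xE85 (hexadecimal) → 14×256 + 8×16 + 5 = 3717 (decimal)
Convert 0x1E93 (hexadecimal) → 1×4096 + 14×256 + 9×16 + 3 = 7827 (decimal)
Compute 3717 + 7827 = 11544
Convert 11544 (decimal) → 11544 = 8192 + 2048 + 1024 + 256 + 16 + 8 → 0b10110100011000 (binary)
0b10110100011000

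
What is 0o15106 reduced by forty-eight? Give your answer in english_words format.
Convert 0o15106 (octal) → 1×4096 + 5×512 + 1×64 + 6 = 6726 (decimal)
Convert forty-eight (English words) → 48 (decimal)
Compute 6726 - 48 = 6678
Convert 6678 (decimal) → 6678 = 6×1000 + 6×100 + 78 → six thousand six hundred seventy-eight (English words)
six thousand six hundred seventy-eight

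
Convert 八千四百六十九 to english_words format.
Convert 八千四百六十九 (Chinese numeral) → 8×1000 + 4×100 + 6×10 + 9 = 8469 (decimal)
Convert 8469 (decimal) → 8469 = 8×1000 + 4×100 + 69 → eight thousand four hundred sixty-nine (English words)
eight thousand four hundred sixty-nine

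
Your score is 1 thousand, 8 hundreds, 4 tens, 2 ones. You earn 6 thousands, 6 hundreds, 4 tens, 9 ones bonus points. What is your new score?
Convert 1 thousand, 8 hundreds, 4 tens, 2 ones (place-value notation) → 1×1000 + 8×100 + 4×10 + 2 = 1842 (decimal)
Convert 6 thousands, 6 hundreds, 4 tens, 9 ones (place-value notation) → 6×1000 + 6×100 + 4×10 + 9 = 6649 (decimal)
Compute 1842 + 6649 = 8491
8491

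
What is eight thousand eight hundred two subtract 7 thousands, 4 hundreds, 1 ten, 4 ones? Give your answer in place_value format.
Convert eight thousand eight hundred two (English words) → 8×1000 + 8×100 + 2 = 8802 (decimal)
Convert 7 thousands, 4 hundreds, 1 ten, 4 ones (place-value notation) → 7×1000 + 4×100 + 1×10 + 4 = 7414 (decimal)
Compute 8802 - 7414 = 1388
Convert 1388 (decimal) → 1388 = 1×1000 + 3×100 + 8×10 + 8 → 1 thousand, 3 hundreds, 8 tens, 8 ones (place-value notation)
1 thousand, 3 hundreds, 8 tens, 8 ones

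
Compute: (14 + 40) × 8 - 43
Parentheses first: 14 + 40 = 54
Multiply: 54 × 8 = 432
Subtract: 432 - 43 = 389
389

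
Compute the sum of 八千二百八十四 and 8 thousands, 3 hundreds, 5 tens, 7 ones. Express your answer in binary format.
Convert 八千二百八十四 (Chinese numeral) → 8×1000 + 2×100 + 8×10 + 4 = 8284 (decimal)
Convert 8 thousands, 3 hundreds, 5 tens, 7 ones (place-value notation) → 8×1000 + 3×100 + 5×10 + 7 = 8357 (decimal)
Compute 8284 + 8357 = 16641
Convert 16641 (decimal) → 16641 = 16384 + 256 + 1 → 0b100000100000001 (binary)
0b100000100000001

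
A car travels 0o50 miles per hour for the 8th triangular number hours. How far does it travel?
Convert 0o50 (octal) → 5×8 = 40 (decimal)
Convert the 8th triangular number (triangular index) → 8×9/2 = 36 (decimal)
Compute 40 × 36 = 1440
1440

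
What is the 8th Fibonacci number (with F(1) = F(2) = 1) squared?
The 8th Fibonacci number (with F(1) = F(2) = 1): 1, 1, 2, 3, 5, 8, 13, 21 → 21
Compute 21² = 21 × 21 = 441
441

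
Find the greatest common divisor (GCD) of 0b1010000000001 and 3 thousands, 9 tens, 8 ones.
Convert 0b1010000000001 (binary) → 4096 + 1024 + 1 = 5121 (decimal)
Convert 3 thousands, 9 tens, 8 ones (place-value notation) → 3×1000 + 9×10 + 8 = 3098 (decimal)
Compute gcd(5121, 3098) = 1
1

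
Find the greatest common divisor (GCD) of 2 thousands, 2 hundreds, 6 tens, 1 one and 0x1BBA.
Convert 2 thousands, 2 hundreds, 6 tens, 1 one (place-value notation) → 2×1000 + 2×100 + 6×10 + 1 = 2261 (decimal)
Convert 0x1BBA (hexadecimal) → 1×4096 + 11×256 + 11×16 + 10 = 7098 (decimal)
Compute gcd(2261, 7098) = 7
7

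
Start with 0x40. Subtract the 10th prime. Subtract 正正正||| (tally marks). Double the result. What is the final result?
Convert 0x40 (hexadecimal) → 4×16 = 64 (decimal)
Start: 64
Convert the 10th prime (prime index) → 29 (decimal)
64 - 29 = 35
Convert 正正正||| (tally marks) → 5 + 5 + 5 + 3 = 18 (decimal)
35 - 18 = 17
17 × 2 = 34
34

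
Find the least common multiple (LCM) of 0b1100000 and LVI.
Convert 0b1100000 (binary) → 64 + 32 = 96 (decimal)
Convert LVI (Roman numeral) → 50 + 5 + 1 = 56 (decimal)
Compute lcm(96, 56) = 672
672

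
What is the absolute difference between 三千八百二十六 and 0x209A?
Convert 三千八百二十六 (Chinese numeral) → 3×1000 + 8×100 + 2×10 + 6 = 3826 (decimal)
Convert 0x209A (hexadecimal) → 2×4096 + 9×16 + 10 = 8346 (decimal)
Compute |3826 - 8346| = 4520
4520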